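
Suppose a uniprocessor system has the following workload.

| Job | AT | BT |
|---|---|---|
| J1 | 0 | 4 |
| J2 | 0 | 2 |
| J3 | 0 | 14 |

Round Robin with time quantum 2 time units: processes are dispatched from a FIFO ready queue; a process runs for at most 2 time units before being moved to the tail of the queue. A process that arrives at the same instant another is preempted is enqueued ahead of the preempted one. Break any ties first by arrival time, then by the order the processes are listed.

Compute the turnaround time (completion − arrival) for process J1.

8

Gantt: | J1 0-2 | J2 2-4 | J3 4-6 | J1 6-8 | J3 8-20 |
Completion: J1=8  J2=4  J3=20
Turnaround (C−A): J1=8  J2=4  J3=20
Turnaround(J1) = completion − arrival = 8 − 0 = 8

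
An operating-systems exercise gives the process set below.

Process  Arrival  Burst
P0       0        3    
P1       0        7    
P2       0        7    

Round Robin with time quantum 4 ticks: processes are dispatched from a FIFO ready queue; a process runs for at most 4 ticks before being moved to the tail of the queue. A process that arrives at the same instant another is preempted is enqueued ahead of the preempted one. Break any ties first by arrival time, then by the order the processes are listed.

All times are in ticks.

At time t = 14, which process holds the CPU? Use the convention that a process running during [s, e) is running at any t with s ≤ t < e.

P2

Gantt: | P0 0-3 | P1 3-7 | P2 7-11 | P1 11-14 | P2 14-17 |
Completion: P0=3  P1=14  P2=17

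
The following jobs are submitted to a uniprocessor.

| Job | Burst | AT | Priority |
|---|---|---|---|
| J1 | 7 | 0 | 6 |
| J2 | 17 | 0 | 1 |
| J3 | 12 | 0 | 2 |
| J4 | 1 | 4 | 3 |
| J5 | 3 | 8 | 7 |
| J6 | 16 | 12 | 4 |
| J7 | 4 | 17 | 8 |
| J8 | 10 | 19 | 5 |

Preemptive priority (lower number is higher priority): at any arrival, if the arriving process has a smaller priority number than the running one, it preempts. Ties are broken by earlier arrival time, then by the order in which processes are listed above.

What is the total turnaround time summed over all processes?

317

Timeline: | J2 0-17 | J3 17-29 | J4 29-30 | J6 30-46 | J8 46-56 | J1 56-63 | J5 63-66 | J7 66-70 |
Completion: J1=63  J2=17  J3=29  J4=30  J5=66  J6=46  J7=70  J8=56
Turnaround (C−A): J1=63  J2=17  J3=29  J4=26  J5=58  J6=34  J7=53  J8=37
Turnaround = completion − arrival: J1=63, J2=17, J3=29, J4=26, J5=58, J6=34, J7=53, J8=37
Total turnaround = 63 + 17 + 29 + 26 + 58 + 34 + 53 + 37 = 317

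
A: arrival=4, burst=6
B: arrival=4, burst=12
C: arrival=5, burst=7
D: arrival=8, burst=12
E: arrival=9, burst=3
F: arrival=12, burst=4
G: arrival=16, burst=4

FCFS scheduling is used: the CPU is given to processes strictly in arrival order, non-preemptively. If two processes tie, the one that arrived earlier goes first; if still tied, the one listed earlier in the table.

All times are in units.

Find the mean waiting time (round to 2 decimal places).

20.00

Gantt: | idle 0-4 | A 4-10 | B 10-22 | C 22-29 | D 29-41 | E 41-44 | F 44-48 | G 48-52 |
Completion: A=10  B=22  C=29  D=41  E=44  F=48  G=52
Turnaround (C−A): A=6  B=18  C=24  D=33  E=35  F=36  G=36
Waiting times: A=0, B=6, C=17, D=21, E=32, F=32, G=32
Average waiting = (0+6+17+21+32+32+32) / 7 = 140/7 = 20.00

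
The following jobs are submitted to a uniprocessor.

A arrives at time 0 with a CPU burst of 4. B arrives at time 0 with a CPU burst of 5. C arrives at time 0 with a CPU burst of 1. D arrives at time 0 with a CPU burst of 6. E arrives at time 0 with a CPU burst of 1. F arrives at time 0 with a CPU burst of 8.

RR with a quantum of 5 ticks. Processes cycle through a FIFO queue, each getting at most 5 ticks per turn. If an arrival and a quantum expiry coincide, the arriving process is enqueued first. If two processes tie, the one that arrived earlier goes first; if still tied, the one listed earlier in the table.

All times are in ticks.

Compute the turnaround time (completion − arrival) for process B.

9

Schedule: | A 0-4 | B 4-9 | C 9-10 | D 10-15 | E 15-16 | F 16-21 | D 21-22 | F 22-25 |
Completion: A=4  B=9  C=10  D=22  E=16  F=25
Turnaround (C−A): A=4  B=9  C=10  D=22  E=16  F=25
Turnaround(B) = completion − arrival = 9 − 0 = 9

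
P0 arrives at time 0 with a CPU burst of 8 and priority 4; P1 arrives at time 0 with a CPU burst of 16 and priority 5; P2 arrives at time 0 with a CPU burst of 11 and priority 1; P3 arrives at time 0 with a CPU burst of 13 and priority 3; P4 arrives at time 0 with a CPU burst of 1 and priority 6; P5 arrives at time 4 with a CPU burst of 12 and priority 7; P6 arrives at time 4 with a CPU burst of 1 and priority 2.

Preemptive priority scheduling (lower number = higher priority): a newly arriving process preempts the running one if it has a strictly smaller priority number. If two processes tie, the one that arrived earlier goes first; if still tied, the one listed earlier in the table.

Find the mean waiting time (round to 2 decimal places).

Gantt: | P2 0-11 | P6 11-12 | P3 12-25 | P0 25-33 | P1 33-49 | P4 49-50 | P5 50-62 |
Completion: P0=33  P1=49  P2=11  P3=25  P4=50  P5=62  P6=12
Waiting times: P0=25, P1=33, P2=0, P3=12, P4=49, P5=46, P6=7
Average waiting = (25+33+0+12+49+46+7) / 7 = 172/7 = 24.57

24.57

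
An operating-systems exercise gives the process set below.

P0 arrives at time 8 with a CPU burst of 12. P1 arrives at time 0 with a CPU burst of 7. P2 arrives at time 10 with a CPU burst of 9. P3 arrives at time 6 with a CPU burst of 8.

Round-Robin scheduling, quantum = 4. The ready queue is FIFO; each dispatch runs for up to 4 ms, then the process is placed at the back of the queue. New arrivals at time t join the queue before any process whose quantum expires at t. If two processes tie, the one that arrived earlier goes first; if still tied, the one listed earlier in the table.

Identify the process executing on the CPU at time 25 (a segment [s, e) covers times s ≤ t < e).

P0

Schedule: | P1 0-7 | P3 7-11 | P0 11-15 | P2 15-19 | P3 19-23 | P0 23-27 | P2 27-31 | P0 31-35 | P2 35-36 |
Completion: P0=35  P1=7  P2=36  P3=23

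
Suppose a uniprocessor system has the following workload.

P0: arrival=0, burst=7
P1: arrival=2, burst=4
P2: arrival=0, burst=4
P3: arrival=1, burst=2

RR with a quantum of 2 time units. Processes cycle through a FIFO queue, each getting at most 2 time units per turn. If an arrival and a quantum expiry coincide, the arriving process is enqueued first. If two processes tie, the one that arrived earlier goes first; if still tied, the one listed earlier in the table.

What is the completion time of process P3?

6

Timeline: | P0 0-2 | P2 2-4 | P3 4-6 | P1 6-8 | P0 8-10 | P2 10-12 | P1 12-14 | P0 14-17 |
Completion: P0=17  P1=14  P2=12  P3=6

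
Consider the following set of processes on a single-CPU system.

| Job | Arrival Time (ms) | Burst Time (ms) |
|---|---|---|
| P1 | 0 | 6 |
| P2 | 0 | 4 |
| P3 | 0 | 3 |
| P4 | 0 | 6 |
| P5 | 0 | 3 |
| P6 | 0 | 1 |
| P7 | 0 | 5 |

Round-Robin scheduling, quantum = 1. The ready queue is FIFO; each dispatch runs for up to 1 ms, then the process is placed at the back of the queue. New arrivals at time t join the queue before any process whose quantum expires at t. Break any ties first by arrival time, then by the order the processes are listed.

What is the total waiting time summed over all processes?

114

Schedule: | P1 0-1 | P2 1-2 | P3 2-3 | P4 3-4 | P5 4-5 | P6 5-6 | P7 6-7 | P1 7-8 | P2 8-9 | P3 9-10 | P4 10-11 | P5 11-12 | P7 12-13 | P1 13-14 | P2 14-15 | P3 15-16 | P4 16-17 | P5 17-18 | P7 18-19 | P1 19-20 | P2 20-21 | P4 21-22 | P7 22-23 | P1 23-24 | P4 24-25 | P7 25-26 | P1 26-27 | P4 27-28 |
Completion: P1=27  P2=21  P3=16  P4=28  P5=18  P6=6  P7=26
Turnaround (C−A): P1=27  P2=21  P3=16  P4=28  P5=18  P6=6  P7=26
Waiting = turnaround − burst: P1=21, P2=17, P3=13, P4=22, P5=15, P6=5, P7=21
Total waiting = 21 + 17 + 13 + 22 + 15 + 5 + 21 = 114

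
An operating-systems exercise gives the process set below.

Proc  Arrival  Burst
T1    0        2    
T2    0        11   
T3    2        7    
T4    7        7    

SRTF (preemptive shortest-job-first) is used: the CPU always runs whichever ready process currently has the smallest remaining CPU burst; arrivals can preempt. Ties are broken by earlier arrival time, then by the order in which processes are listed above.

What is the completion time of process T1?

2

Gantt: | T1 0-2 | T3 2-9 | T4 9-16 | T2 16-27 |
Completion: T1=2  T2=27  T3=9  T4=16
Turnaround (C−A): T1=2  T2=27  T3=7  T4=9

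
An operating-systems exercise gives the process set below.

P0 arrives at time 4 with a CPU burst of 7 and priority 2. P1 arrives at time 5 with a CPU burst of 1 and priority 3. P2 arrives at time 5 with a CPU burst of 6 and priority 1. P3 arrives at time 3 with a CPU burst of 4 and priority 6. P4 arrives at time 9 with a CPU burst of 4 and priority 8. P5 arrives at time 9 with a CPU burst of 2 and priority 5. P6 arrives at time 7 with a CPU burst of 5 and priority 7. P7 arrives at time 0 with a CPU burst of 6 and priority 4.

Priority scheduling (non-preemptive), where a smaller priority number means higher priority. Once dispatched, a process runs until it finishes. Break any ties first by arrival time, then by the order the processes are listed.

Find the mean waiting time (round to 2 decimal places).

11.75

Timeline: | P7 0-6 | P2 6-12 | P0 12-19 | P1 19-20 | P5 20-22 | P3 22-26 | P6 26-31 | P4 31-35 |
Completion: P0=19  P1=20  P2=12  P3=26  P4=35  P5=22  P6=31  P7=6
Turnaround (C−A): P0=15  P1=15  P2=7  P3=23  P4=26  P5=13  P6=24  P7=6
Waiting times: P0=8, P1=14, P2=1, P3=19, P4=22, P5=11, P6=19, P7=0
Average waiting = (8+14+1+19+22+11+19+0) / 8 = 94/8 = 11.75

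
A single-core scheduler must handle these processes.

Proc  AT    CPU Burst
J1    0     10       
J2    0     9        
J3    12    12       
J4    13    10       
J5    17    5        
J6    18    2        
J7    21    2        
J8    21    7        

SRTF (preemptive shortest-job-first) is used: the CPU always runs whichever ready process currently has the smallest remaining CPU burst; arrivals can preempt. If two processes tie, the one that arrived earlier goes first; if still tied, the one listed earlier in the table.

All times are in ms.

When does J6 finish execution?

21

Gantt: | J2 0-9 | J1 9-19 | J6 19-21 | J7 21-23 | J5 23-28 | J8 28-35 | J4 35-45 | J3 45-57 |
Completion: J1=19  J2=9  J3=57  J4=45  J5=28  J6=21  J7=23  J8=35
Turnaround (C−A): J1=19  J2=9  J3=45  J4=32  J5=11  J6=3  J7=2  J8=14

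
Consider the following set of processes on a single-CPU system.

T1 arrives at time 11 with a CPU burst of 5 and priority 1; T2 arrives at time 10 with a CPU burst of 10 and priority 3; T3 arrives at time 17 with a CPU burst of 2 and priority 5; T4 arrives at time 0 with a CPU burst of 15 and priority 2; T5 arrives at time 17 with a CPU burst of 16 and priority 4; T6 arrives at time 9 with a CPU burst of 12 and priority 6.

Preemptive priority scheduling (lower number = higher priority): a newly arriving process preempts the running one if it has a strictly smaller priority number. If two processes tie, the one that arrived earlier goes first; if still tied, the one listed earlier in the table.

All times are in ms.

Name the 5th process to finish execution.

T3

Gantt: | T4 0-11 | T1 11-16 | T4 16-20 | T2 20-30 | T5 30-46 | T3 46-48 | T6 48-60 |
Completion: T1=16  T2=30  T3=48  T4=20  T5=46  T6=60
Finish order: T1 → T4 → T2 → T5 → T3 → T6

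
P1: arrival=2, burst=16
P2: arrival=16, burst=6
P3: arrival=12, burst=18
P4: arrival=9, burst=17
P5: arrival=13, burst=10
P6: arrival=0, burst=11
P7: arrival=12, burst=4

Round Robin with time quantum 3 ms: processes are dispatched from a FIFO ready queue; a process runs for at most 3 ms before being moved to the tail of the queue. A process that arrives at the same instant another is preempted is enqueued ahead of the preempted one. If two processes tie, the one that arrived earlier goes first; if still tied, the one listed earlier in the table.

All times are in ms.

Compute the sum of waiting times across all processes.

290

Timeline: | P6 0-3 | P1 3-6 | P6 6-9 | P1 9-12 | P4 12-15 | P6 15-18 | P3 18-21 | P7 21-24 | P1 24-27 | P5 27-30 | P4 30-33 | P2 33-36 | P6 36-38 | P3 38-41 | P7 41-42 | P1 42-45 | P5 45-48 | P4 48-51 | P2 51-54 | P3 54-57 | P1 57-60 | P5 60-63 | P4 63-66 | P3 66-69 | P1 69-70 | P5 70-71 | P4 71-74 | P3 74-77 | P4 77-79 | P3 79-82 |
Completion: P1=70  P2=54  P3=82  P4=79  P5=71  P6=38  P7=42
Turnaround (C−A): P1=68  P2=38  P3=70  P4=70  P5=58  P6=38  P7=30
Waiting = turnaround − burst: P1=52, P2=32, P3=52, P4=53, P5=48, P6=27, P7=26
Total waiting = 52 + 32 + 52 + 53 + 48 + 27 + 26 = 290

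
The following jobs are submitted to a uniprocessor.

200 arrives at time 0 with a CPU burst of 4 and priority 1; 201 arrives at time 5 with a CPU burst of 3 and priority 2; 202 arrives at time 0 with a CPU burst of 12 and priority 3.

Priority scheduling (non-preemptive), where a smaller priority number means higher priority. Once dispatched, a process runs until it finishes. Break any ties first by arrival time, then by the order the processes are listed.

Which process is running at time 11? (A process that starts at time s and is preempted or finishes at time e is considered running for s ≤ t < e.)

Gantt: | 200 0-4 | 202 4-16 | 201 16-19 |
Completion: 200=4  201=19  202=16
Turnaround (C−A): 200=4  201=14  202=16

202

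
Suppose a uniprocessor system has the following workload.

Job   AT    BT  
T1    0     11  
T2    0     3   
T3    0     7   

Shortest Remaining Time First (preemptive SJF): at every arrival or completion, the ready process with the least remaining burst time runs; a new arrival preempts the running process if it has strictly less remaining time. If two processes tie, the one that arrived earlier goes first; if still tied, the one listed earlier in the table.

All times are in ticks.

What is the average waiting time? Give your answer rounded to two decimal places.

4.33

Gantt: | T2 0-3 | T3 3-10 | T1 10-21 |
Completion: T1=21  T2=3  T3=10
Turnaround (C−A): T1=21  T2=3  T3=10
Waiting times: T1=10, T2=0, T3=3
Average waiting = (10+0+3) / 3 = 13/3 = 4.33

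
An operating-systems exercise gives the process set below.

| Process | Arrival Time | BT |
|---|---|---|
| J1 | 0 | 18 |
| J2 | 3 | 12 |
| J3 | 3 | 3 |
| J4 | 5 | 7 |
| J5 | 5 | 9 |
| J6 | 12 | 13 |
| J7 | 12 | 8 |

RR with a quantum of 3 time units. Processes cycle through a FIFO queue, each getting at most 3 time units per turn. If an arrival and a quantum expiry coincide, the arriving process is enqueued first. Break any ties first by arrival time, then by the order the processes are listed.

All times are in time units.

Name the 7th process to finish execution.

J6

Timeline: | J1 0-3 | J2 3-6 | J3 6-9 | J1 9-12 | J4 12-15 | J5 15-18 | J2 18-21 | J6 21-24 | J7 24-27 | J1 27-30 | J4 30-33 | J5 33-36 | J2 36-39 | J6 39-42 | J7 42-45 | J1 45-48 | J4 48-49 | J5 49-52 | J2 52-55 | J6 55-58 | J7 58-60 | J1 60-63 | J6 63-66 | J1 66-69 | J6 69-70 |
Completion: J1=69  J2=55  J3=9  J4=49  J5=52  J6=70  J7=60
Turnaround (C−A): J1=69  J2=52  J3=6  J4=44  J5=47  J6=58  J7=48
Finish order: J3 → J4 → J5 → J2 → J7 → J1 → J6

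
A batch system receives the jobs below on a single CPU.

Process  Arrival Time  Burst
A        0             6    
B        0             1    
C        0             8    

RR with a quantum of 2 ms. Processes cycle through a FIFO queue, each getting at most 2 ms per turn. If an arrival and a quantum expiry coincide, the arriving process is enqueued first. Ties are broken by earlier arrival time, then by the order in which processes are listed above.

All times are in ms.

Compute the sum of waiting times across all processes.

14

Gantt: | A 0-2 | B 2-3 | C 3-5 | A 5-7 | C 7-9 | A 9-11 | C 11-15 |
Completion: A=11  B=3  C=15
Turnaround (C−A): A=11  B=3  C=15
Waiting = turnaround − burst: A=5, B=2, C=7
Total waiting = 5 + 2 + 7 = 14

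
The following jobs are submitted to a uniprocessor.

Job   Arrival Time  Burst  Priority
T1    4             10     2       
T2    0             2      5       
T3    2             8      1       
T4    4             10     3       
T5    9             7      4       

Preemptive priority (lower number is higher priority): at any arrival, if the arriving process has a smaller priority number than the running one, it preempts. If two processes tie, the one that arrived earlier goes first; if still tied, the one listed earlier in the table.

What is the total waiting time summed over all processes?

Gantt: | T2 0-2 | T3 2-10 | T1 10-20 | T4 20-30 | T5 30-37 |
Completion: T1=20  T2=2  T3=10  T4=30  T5=37
Turnaround (C−A): T1=16  T2=2  T3=8  T4=26  T5=28
Waiting = turnaround − burst: T1=6, T2=0, T3=0, T4=16, T5=21
Total waiting = 6 + 0 + 0 + 16 + 21 = 43

43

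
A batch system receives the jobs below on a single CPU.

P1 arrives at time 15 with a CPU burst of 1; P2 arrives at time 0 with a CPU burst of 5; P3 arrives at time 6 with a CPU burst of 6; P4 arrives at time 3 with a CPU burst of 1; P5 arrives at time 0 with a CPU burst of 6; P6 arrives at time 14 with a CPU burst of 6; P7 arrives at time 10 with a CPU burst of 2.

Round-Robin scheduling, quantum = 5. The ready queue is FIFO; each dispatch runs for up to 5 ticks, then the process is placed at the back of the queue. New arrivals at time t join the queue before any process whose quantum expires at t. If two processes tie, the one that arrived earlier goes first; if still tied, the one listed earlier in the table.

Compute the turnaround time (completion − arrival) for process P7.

8

Timeline: | P2 0-5 | P5 5-10 | P4 10-11 | P3 11-16 | P7 16-18 | P5 18-19 | P6 19-24 | P1 24-25 | P3 25-26 | P6 26-27 |
Completion: P1=25  P2=5  P3=26  P4=11  P5=19  P6=27  P7=18
Turnaround (C−A): P1=10  P2=5  P3=20  P4=8  P5=19  P6=13  P7=8
Turnaround(P7) = completion − arrival = 18 − 10 = 8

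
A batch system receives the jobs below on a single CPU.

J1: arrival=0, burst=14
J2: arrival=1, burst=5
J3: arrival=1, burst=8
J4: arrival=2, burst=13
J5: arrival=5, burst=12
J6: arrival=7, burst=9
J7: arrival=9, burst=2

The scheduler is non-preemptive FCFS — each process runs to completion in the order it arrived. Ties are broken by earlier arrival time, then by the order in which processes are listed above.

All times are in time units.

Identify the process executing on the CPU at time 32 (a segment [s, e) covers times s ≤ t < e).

J4

Timeline: | J1 0-14 | J2 14-19 | J3 19-27 | J4 27-40 | J5 40-52 | J6 52-61 | J7 61-63 |
Completion: J1=14  J2=19  J3=27  J4=40  J5=52  J6=61  J7=63
Turnaround (C−A): J1=14  J2=18  J3=26  J4=38  J5=47  J6=54  J7=54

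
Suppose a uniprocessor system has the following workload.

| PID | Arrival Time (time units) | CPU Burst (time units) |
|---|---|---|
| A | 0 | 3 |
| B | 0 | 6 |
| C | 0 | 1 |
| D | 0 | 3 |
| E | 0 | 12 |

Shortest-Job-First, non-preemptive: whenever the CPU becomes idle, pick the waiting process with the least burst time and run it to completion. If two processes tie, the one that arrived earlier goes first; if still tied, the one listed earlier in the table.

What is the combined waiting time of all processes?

25

Schedule: | C 0-1 | A 1-4 | D 4-7 | B 7-13 | E 13-25 |
Completion: A=4  B=13  C=1  D=7  E=25
Turnaround (C−A): A=4  B=13  C=1  D=7  E=25
Waiting = turnaround − burst: A=1, B=7, C=0, D=4, E=13
Total waiting = 1 + 7 + 0 + 4 + 13 = 25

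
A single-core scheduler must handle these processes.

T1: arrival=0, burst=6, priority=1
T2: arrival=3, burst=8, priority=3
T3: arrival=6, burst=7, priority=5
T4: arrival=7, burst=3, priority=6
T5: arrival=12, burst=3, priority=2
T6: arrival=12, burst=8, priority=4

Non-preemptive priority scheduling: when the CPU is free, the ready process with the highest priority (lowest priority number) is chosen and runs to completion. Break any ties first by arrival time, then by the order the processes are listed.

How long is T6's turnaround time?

Schedule: | T1 0-6 | T2 6-14 | T5 14-17 | T6 17-25 | T3 25-32 | T4 32-35 |
Completion: T1=6  T2=14  T3=32  T4=35  T5=17  T6=25
Turnaround (C−A): T1=6  T2=11  T3=26  T4=28  T5=5  T6=13
Turnaround(T6) = completion − arrival = 25 − 12 = 13

13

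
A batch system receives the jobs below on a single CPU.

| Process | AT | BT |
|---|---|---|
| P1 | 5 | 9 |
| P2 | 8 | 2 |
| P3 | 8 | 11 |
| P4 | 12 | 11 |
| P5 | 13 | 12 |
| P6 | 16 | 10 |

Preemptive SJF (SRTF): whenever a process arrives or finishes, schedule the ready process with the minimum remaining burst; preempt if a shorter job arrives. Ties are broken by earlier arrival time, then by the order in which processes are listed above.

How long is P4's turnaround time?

36

Timeline: | idle 0-5 | P1 5-8 | P2 8-10 | P1 10-16 | P6 16-26 | P3 26-37 | P4 37-48 | P5 48-60 |
Completion: P1=16  P2=10  P3=37  P4=48  P5=60  P6=26
Turnaround (C−A): P1=11  P2=2  P3=29  P4=36  P5=47  P6=10
Turnaround(P4) = completion − arrival = 48 − 12 = 36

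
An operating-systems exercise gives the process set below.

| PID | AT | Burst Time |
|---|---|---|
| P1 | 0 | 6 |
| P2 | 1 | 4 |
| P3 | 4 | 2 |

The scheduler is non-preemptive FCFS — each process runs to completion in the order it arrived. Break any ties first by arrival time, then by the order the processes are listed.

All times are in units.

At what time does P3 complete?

12

Timeline: | P1 0-6 | P2 6-10 | P3 10-12 |
Completion: P1=6  P2=10  P3=12
Turnaround (C−A): P1=6  P2=9  P3=8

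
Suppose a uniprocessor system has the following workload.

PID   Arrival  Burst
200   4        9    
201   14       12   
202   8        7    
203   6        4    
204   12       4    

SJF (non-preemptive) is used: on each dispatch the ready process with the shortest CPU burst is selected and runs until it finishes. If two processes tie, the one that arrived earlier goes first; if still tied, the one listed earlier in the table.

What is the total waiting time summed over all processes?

Timeline: | idle 0-4 | 200 4-13 | 203 13-17 | 204 17-21 | 202 21-28 | 201 28-40 |
Completion: 200=13  201=40  202=28  203=17  204=21
Waiting = turnaround − burst: 200=0, 201=14, 202=13, 203=7, 204=5
Total waiting = 0 + 14 + 13 + 7 + 5 = 39

39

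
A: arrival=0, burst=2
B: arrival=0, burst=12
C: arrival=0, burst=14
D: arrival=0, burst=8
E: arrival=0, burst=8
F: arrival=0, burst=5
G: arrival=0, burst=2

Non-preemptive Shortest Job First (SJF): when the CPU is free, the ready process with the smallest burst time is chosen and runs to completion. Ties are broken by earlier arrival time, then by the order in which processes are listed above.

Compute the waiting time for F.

4

Timeline: | A 0-2 | G 2-4 | F 4-9 | D 9-17 | E 17-25 | B 25-37 | C 37-51 |
Completion: A=2  B=37  C=51  D=17  E=25  F=9  G=4
Turnaround (C−A): A=2  B=37  C=51  D=17  E=25  F=9  G=4
Waiting(F) = turnaround − burst = 9 − 5 = 4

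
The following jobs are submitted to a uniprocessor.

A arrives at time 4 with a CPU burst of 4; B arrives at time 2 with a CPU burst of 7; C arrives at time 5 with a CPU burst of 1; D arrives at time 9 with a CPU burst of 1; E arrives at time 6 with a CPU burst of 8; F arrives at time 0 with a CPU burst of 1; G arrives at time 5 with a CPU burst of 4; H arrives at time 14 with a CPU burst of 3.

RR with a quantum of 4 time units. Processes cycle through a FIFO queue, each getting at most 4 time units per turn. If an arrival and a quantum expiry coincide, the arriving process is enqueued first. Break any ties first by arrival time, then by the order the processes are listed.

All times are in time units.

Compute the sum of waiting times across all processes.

Timeline: | F 0-1 | idle 1-2 | B 2-6 | A 6-10 | C 10-11 | G 11-15 | E 15-19 | B 19-22 | D 22-23 | H 23-26 | E 26-30 |
Completion: A=10  B=22  C=11  D=23  E=30  F=1  G=15  H=26
Turnaround (C−A): A=6  B=20  C=6  D=14  E=24  F=1  G=10  H=12
Waiting = turnaround − burst: A=2, B=13, C=5, D=13, E=16, F=0, G=6, H=9
Total waiting = 2 + 13 + 5 + 13 + 16 + 0 + 6 + 9 = 64

64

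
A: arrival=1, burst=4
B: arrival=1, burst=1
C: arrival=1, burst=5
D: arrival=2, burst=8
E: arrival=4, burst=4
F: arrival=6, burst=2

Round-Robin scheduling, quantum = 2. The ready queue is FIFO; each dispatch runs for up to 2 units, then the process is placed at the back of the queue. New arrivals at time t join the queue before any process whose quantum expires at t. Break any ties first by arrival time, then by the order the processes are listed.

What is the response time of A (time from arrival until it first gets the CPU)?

Gantt: | idle 0-1 | A 1-3 | B 3-4 | C 4-6 | D 6-8 | A 8-10 | E 10-12 | F 12-14 | C 14-16 | D 16-18 | E 18-20 | C 20-21 | D 21-25 |
Completion: A=10  B=4  C=21  D=25  E=20  F=14
Turnaround (C−A): A=9  B=3  C=20  D=23  E=16  F=8
Response(A) = first start − arrival = 1 − 1 = 0

0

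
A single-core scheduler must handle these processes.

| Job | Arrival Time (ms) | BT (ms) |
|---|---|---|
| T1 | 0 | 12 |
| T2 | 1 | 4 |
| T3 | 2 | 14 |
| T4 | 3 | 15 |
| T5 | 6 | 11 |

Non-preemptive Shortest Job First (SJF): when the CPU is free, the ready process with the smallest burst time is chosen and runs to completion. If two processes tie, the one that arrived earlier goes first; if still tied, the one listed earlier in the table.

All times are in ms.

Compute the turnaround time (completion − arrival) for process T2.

15

Schedule: | T1 0-12 | T2 12-16 | T5 16-27 | T3 27-41 | T4 41-56 |
Completion: T1=12  T2=16  T3=41  T4=56  T5=27
Turnaround (C−A): T1=12  T2=15  T3=39  T4=53  T5=21
Turnaround(T2) = completion − arrival = 16 − 1 = 15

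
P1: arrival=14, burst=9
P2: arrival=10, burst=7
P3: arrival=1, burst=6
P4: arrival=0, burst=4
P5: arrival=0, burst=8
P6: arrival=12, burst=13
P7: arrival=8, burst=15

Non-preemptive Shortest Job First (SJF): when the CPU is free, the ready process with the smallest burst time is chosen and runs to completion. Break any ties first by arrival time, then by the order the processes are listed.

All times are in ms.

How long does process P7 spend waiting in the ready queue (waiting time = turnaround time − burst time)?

Schedule: | P4 0-4 | P3 4-10 | P2 10-17 | P5 17-25 | P1 25-34 | P6 34-47 | P7 47-62 |
Completion: P1=34  P2=17  P3=10  P4=4  P5=25  P6=47  P7=62
Waiting(P7) = turnaround − burst = 54 − 15 = 39

39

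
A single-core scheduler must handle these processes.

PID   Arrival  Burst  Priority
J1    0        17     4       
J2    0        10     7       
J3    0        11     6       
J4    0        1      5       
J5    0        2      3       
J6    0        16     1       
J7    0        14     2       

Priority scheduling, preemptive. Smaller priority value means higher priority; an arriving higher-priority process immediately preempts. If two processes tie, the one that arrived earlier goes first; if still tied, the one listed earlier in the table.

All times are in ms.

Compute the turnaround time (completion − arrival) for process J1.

49

Timeline: | J6 0-16 | J7 16-30 | J5 30-32 | J1 32-49 | J4 49-50 | J3 50-61 | J2 61-71 |
Completion: J1=49  J2=71  J3=61  J4=50  J5=32  J6=16  J7=30
Turnaround (C−A): J1=49  J2=71  J3=61  J4=50  J5=32  J6=16  J7=30
Turnaround(J1) = completion − arrival = 49 − 0 = 49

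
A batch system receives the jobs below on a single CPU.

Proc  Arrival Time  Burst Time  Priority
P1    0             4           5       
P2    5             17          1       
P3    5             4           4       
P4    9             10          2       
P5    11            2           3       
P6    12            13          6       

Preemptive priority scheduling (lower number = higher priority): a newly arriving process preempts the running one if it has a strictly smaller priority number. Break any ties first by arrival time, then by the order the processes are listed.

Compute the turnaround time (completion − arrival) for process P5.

23

Timeline: | P1 0-4 | idle 4-5 | P2 5-22 | P4 22-32 | P5 32-34 | P3 34-38 | P6 38-51 |
Completion: P1=4  P2=22  P3=38  P4=32  P5=34  P6=51
Turnaround (C−A): P1=4  P2=17  P3=33  P4=23  P5=23  P6=39
Turnaround(P5) = completion − arrival = 34 − 11 = 23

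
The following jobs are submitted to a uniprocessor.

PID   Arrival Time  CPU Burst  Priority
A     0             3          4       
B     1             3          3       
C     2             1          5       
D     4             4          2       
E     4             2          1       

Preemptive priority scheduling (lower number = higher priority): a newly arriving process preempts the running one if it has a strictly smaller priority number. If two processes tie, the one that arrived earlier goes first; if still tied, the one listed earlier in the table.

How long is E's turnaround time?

2

Gantt: | A 0-1 | B 1-4 | E 4-6 | D 6-10 | A 10-12 | C 12-13 |
Completion: A=12  B=4  C=13  D=10  E=6
Turnaround(E) = completion − arrival = 6 − 4 = 2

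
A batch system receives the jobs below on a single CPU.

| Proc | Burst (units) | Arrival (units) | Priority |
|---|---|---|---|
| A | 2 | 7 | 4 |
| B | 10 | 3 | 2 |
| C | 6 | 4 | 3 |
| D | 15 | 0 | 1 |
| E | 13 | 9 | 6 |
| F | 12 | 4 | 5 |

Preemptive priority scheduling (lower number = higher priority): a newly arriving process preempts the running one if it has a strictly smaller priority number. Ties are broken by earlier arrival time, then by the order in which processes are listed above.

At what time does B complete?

Timeline: | D 0-15 | B 15-25 | C 25-31 | A 31-33 | F 33-45 | E 45-58 |
Completion: A=33  B=25  C=31  D=15  E=58  F=45

25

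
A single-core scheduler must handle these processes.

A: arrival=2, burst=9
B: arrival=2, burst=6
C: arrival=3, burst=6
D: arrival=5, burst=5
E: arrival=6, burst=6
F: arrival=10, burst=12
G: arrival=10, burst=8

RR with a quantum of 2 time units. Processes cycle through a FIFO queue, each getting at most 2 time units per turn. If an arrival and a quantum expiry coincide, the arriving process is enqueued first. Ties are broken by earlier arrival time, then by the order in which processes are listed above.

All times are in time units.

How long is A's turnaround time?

44

Schedule: | idle 0-2 | A 2-4 | B 4-6 | C 6-8 | A 8-10 | D 10-12 | E 12-14 | B 14-16 | C 16-18 | F 18-20 | G 20-22 | A 22-24 | D 24-26 | E 26-28 | B 28-30 | C 30-32 | F 32-34 | G 34-36 | A 36-38 | D 38-39 | E 39-41 | F 41-43 | G 43-45 | A 45-46 | F 46-48 | G 48-50 | F 50-54 |
Completion: A=46  B=30  C=32  D=39  E=41  F=54  G=50
Turnaround(A) = completion − arrival = 46 − 2 = 44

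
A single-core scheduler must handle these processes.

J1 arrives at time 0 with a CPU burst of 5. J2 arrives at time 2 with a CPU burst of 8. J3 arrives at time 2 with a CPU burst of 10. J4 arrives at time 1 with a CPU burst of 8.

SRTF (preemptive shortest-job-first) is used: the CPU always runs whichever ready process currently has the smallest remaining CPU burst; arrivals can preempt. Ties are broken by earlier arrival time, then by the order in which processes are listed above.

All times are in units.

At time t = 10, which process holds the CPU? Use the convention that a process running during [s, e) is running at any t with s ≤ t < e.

Timeline: | J1 0-5 | J4 5-13 | J2 13-21 | J3 21-31 |
Completion: J1=5  J2=21  J3=31  J4=13

J4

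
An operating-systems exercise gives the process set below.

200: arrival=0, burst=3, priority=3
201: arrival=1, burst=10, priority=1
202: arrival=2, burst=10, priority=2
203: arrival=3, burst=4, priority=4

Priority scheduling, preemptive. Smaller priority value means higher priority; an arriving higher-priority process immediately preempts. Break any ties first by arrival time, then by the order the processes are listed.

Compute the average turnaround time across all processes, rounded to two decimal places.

19.00

Gantt: | 200 0-1 | 201 1-11 | 202 11-21 | 200 21-23 | 203 23-27 |
Completion: 200=23  201=11  202=21  203=27
Turnaround (C−A): 200=23  201=10  202=19  203=24
Turnaround times: 200=23, 201=10, 202=19, 203=24
Average turnaround = (23+10+19+24) / 4 = 76/4 = 19.00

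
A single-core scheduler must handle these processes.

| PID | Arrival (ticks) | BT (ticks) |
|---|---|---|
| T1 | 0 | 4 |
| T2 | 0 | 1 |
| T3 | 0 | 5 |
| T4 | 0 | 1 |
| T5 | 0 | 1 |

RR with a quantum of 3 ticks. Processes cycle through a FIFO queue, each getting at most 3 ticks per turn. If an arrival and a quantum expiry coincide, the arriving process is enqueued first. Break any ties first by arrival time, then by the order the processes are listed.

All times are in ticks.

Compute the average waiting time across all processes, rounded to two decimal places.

Gantt: | T1 0-3 | T2 3-4 | T3 4-7 | T4 7-8 | T5 8-9 | T1 9-10 | T3 10-12 |
Completion: T1=10  T2=4  T3=12  T4=8  T5=9
Turnaround (C−A): T1=10  T2=4  T3=12  T4=8  T5=9
Waiting times: T1=6, T2=3, T3=7, T4=7, T5=8
Average waiting = (6+3+7+7+8) / 5 = 31/5 = 6.20

6.20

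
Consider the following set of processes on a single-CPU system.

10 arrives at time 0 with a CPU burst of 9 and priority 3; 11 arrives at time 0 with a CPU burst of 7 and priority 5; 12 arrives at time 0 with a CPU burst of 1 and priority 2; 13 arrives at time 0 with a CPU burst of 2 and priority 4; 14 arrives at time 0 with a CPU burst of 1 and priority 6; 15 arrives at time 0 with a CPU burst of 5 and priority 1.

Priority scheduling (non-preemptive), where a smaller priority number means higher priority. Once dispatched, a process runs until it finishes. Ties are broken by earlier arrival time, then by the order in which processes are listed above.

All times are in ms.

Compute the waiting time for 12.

Gantt: | 15 0-5 | 12 5-6 | 10 6-15 | 13 15-17 | 11 17-24 | 14 24-25 |
Completion: 10=15  11=24  12=6  13=17  14=25  15=5
Waiting(12) = turnaround − burst = 6 − 1 = 5

5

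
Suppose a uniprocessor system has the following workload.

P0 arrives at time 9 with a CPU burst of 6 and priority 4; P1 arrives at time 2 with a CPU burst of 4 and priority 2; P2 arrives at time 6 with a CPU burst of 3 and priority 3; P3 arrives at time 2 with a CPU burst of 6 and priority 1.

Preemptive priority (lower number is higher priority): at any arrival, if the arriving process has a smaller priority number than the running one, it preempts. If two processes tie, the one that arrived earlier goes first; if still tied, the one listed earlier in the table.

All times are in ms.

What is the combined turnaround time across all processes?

37

Gantt: | idle 0-2 | P3 2-8 | P1 8-12 | P2 12-15 | P0 15-21 |
Completion: P0=21  P1=12  P2=15  P3=8
Turnaround (C−A): P0=12  P1=10  P2=9  P3=6
Turnaround = completion − arrival: P0=12, P1=10, P2=9, P3=6
Total turnaround = 12 + 10 + 9 + 6 = 37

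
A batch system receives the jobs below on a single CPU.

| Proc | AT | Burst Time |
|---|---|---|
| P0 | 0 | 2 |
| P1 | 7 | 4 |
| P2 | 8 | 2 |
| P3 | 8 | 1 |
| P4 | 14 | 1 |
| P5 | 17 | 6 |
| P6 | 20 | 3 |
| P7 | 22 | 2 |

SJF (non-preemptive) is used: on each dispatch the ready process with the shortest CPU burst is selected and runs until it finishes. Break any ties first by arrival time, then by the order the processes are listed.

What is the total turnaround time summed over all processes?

Timeline: | P0 0-2 | idle 2-7 | P1 7-11 | P3 11-12 | P2 12-14 | P4 14-15 | idle 15-17 | P5 17-23 | P7 23-25 | P6 25-28 |
Completion: P0=2  P1=11  P2=14  P3=12  P4=15  P5=23  P6=28  P7=25
Turnaround = completion − arrival: P0=2, P1=4, P2=6, P3=4, P4=1, P5=6, P6=8, P7=3
Total turnaround = 2 + 4 + 6 + 4 + 1 + 6 + 8 + 3 = 34

34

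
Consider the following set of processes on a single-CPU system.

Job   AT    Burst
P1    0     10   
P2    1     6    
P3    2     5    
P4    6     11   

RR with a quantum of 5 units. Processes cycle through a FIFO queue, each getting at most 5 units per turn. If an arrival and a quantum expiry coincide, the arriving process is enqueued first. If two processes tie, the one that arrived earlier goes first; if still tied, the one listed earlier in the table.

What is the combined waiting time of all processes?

Timeline: | P1 0-5 | P2 5-10 | P3 10-15 | P1 15-20 | P4 20-25 | P2 25-26 | P4 26-32 |
Completion: P1=20  P2=26  P3=15  P4=32
Waiting = turnaround − burst: P1=10, P2=19, P3=8, P4=15
Total waiting = 10 + 19 + 8 + 15 = 52

52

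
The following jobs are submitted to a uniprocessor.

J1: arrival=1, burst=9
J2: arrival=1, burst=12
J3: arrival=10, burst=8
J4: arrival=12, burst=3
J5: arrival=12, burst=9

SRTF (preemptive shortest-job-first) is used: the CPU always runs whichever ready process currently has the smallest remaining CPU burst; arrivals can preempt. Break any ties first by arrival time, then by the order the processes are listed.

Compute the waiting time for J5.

9

Gantt: | idle 0-1 | J1 1-10 | J3 10-12 | J4 12-15 | J3 15-21 | J5 21-30 | J2 30-42 |
Completion: J1=10  J2=42  J3=21  J4=15  J5=30
Turnaround (C−A): J1=9  J2=41  J3=11  J4=3  J5=18
Waiting(J5) = turnaround − burst = 18 − 9 = 9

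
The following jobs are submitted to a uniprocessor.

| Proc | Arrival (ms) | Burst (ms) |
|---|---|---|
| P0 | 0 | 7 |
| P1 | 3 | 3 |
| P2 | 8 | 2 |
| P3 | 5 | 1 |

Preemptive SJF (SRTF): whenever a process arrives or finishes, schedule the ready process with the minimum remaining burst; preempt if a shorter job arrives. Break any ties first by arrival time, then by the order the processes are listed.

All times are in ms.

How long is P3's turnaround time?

Schedule: | P0 0-3 | P1 3-6 | P3 6-7 | P0 7-8 | P2 8-10 | P0 10-13 |
Completion: P0=13  P1=6  P2=10  P3=7
Turnaround (C−A): P0=13  P1=3  P2=2  P3=2
Turnaround(P3) = completion − arrival = 7 − 5 = 2

2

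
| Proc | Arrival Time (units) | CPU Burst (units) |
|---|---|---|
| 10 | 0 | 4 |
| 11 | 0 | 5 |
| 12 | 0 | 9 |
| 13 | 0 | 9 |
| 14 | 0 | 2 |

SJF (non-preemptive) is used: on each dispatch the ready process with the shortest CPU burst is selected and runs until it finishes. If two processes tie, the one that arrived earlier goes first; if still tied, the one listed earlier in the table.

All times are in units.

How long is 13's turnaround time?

Schedule: | 14 0-2 | 10 2-6 | 11 6-11 | 12 11-20 | 13 20-29 |
Completion: 10=6  11=11  12=20  13=29  14=2
Turnaround (C−A): 10=6  11=11  12=20  13=29  14=2
Turnaround(13) = completion − arrival = 29 − 0 = 29

29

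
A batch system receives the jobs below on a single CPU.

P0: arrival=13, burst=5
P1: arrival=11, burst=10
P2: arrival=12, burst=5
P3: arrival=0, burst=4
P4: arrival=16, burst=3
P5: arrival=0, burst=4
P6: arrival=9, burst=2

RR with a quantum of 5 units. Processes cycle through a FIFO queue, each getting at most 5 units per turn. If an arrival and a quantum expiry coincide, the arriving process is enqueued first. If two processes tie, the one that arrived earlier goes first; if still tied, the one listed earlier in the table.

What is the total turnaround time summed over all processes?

Timeline: | P3 0-4 | P5 4-8 | idle 8-9 | P6 9-11 | P1 11-16 | P2 16-21 | P0 21-26 | P4 26-29 | P1 29-34 |
Completion: P0=26  P1=34  P2=21  P3=4  P4=29  P5=8  P6=11
Turnaround (C−A): P0=13  P1=23  P2=9  P3=4  P4=13  P5=8  P6=2
Turnaround = completion − arrival: P0=13, P1=23, P2=9, P3=4, P4=13, P5=8, P6=2
Total turnaround = 13 + 23 + 9 + 4 + 13 + 8 + 2 = 72

72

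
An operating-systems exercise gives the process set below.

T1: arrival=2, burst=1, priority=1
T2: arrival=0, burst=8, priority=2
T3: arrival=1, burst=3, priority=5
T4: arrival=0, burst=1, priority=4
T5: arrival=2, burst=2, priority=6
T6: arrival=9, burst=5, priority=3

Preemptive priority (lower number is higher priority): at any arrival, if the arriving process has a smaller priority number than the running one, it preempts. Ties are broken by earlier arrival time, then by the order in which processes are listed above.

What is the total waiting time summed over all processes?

Gantt: | T2 0-2 | T1 2-3 | T2 3-9 | T6 9-14 | T4 14-15 | T3 15-18 | T5 18-20 |
Completion: T1=3  T2=9  T3=18  T4=15  T5=20  T6=14
Turnaround (C−A): T1=1  T2=9  T3=17  T4=15  T5=18  T6=5
Waiting = turnaround − burst: T1=0, T2=1, T3=14, T4=14, T5=16, T6=0
Total waiting = 0 + 1 + 14 + 14 + 16 + 0 = 45

45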